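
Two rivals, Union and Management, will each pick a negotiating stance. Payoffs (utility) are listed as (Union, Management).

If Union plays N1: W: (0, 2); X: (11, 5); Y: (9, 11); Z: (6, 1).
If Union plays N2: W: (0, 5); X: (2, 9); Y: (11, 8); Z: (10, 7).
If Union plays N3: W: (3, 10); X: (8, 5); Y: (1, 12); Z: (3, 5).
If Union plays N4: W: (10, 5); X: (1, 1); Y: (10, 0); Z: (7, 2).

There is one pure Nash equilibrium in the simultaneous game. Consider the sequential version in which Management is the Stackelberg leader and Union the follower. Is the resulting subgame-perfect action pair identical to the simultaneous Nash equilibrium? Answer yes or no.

Union best-responds to each possible Management move:
- W → Union plays N4 (best of 0, 0, 3, 10); Management gets 5.
- X → Union plays N1 (best of 11, 2, 8, 1); Management gets 5.
- Y → Union plays N2 (best of 9, 11, 1, 10); Management gets 8.
- Z → Union plays N2 (best of 6, 10, 3, 7); Management gets 7.
Maximizing over 5, 5, 8, 7, Management chooses Y. Subgame-perfect outcome: (N2, Y) with payoffs (11, 8).
Under simultaneous play:
Union's best replies: W→N4; X→N1; Y→N2; Z→N2.
Management's best replies: N1→Y; N2→X; N3→Y; N4→W.
Only (N4, W) has each player best-responding; Nash payoffs (10, 5).
Sequential outcome (N2, Y) differs from the Nash profile (N4, W).

no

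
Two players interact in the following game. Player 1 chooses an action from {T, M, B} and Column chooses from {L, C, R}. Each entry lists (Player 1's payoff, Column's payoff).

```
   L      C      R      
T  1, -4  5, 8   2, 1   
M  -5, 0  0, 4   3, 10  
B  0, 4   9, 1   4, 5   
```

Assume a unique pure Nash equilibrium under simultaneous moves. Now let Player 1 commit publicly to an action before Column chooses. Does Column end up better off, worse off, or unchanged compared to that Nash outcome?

better off

Work backward from Column's decision.
- T: BR = C, leader payoff 5.
- M: BR = R, leader payoff 3.
- B: BR = R, leader payoff 4.
Maximizing over 5, 3, 4, Player 1 chooses T. Subgame-perfect outcome: (T, C) with payoffs (5, 8).
Now find the simultaneous Nash equilibrium.
Player 1's best replies: L→T; C→B; R→B.
Column's best replies: T→C; M→R; B→R.
The unique mutual best reply is (B, R), giving (4, 5).
Column earns 8 sequentially versus 5 at the Nash outcome: better off.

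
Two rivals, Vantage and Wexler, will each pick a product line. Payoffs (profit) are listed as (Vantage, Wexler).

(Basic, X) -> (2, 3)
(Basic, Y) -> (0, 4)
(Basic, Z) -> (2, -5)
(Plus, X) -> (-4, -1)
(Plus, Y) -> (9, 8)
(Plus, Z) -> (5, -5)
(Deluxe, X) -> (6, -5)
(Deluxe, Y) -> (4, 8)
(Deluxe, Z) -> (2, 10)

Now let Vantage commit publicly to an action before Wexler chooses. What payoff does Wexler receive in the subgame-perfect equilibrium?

Backward induction with Vantage moving first.
- Basic → Wexler plays Y (best of 3, 4, -5); Vantage gets 0.
- Plus → Wexler plays Y (best of -1, 8, -5); Vantage gets 9.
- Deluxe → Wexler plays Z (best of -5, 8, 10); Vantage gets 2.
Among 0, 9, 2, the best is 9 at Plus. Subgame-perfect outcome: (Plus, Y) with payoffs (9, 8).

8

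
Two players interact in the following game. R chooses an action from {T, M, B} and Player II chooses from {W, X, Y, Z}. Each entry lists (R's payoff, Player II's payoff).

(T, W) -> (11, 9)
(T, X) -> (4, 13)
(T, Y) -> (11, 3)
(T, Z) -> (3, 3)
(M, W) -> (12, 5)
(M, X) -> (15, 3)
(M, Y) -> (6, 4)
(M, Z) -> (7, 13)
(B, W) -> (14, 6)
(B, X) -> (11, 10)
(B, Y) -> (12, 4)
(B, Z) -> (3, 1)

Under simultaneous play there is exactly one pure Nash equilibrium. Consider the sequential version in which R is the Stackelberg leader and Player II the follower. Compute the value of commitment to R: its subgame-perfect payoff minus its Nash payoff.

Backward induction with R moving first.
- T → Player II plays X (best of 9, 13, 3, 3); R gets 4.
- M → Player II plays Z (best of 5, 3, 4, 13); R gets 7.
- B → Player II plays X (best of 6, 10, 4, 1); R gets 11.
Among 4, 7, 11, the best is 11 at B. Subgame-perfect outcome: (B, X) with payoffs (11, 10).
Under simultaneous play:
R's best replies: W→B; X→M; Y→B; Z→M.
Player II's best replies: T→X; M→Z; B→X.
Only (M, Z) has each player best-responding; Nash payoffs (7, 13).
R's commitment gain: 11 − 7 = 4.

4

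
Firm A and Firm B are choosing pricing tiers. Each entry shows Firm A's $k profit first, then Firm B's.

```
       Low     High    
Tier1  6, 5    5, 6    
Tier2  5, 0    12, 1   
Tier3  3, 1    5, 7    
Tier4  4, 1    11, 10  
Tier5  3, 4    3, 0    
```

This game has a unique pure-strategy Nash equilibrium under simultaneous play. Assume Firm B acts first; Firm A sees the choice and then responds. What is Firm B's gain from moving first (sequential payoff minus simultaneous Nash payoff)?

Firm A best-responds to each possible Firm B move:
- Low: Firm A compares 6, 5, 3, 4, 3 and picks Tier1; Firm B would get 5.
- High: Firm A compares 5, 12, 5, 11, 3 and picks Tier2; Firm B would get 1.
Maximizing over 5, 1, Firm B chooses Low. Subgame-perfect outcome: (Tier1, Low) with payoffs (6, 5).
For the simultaneous game, intersect best replies.
Firm A's best replies: Low→Tier1; High→Tier2.
Firm B's best replies: Tier1→High; Tier2→High; Tier3→High; Tier4→High; Tier5→Low.
Only (Tier2, High) has each player best-responding; Nash payoffs (12, 1).
Firm B's commitment gain: 5 − 1 = 4.

4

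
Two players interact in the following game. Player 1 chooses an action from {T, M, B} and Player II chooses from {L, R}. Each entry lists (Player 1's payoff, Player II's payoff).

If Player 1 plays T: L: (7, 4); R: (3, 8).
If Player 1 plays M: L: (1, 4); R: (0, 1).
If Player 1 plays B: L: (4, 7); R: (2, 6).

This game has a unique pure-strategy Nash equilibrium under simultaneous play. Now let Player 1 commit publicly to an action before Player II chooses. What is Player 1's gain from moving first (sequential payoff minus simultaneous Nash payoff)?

Backward induction with Player 1 moving first.
- T: Player II compares 4, 8 and picks R; Player 1 would get 3.
- M: Player II compares 4, 1 and picks L; Player 1 would get 1.
- B: Player II compares 7, 6 and picks L; Player 1 would get 4.
Among 3, 1, 4, the best is 4 at B. Subgame-perfect outcome: (B, L) with payoffs (4, 7).
Under simultaneous play:
Player 1's best replies: L→T; R→T.
Player II's best replies: T→R; M→L; B→L.
Only (T, R) has each player best-responding; Nash payoffs (3, 8).
Player 1's commitment gain: 4 − 3 = 1.

1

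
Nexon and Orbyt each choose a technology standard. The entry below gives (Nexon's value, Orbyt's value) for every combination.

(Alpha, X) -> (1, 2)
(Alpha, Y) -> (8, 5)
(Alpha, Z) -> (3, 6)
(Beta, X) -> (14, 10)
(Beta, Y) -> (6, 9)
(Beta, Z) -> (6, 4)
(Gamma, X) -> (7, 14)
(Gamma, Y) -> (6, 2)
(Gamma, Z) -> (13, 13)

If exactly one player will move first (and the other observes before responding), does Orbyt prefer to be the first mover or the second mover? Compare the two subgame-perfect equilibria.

If Nexon leads: Orbyt's best replies are Alpha→Z, Beta→X, Gamma→X; Nexon's induced payoffs 3, 14, 7; outcome (Beta, X), payoffs (14, 10).
If Orbyt leads: Nexon's best replies are X→Beta, Y→Alpha, Z→Gamma; Orbyt's induced payoffs 10, 5, 13; outcome (Gamma, Z), payoffs (13, 13).
Orbyt gets 13 moving first and 10 moving second, so Orbyt prefers to move first.

first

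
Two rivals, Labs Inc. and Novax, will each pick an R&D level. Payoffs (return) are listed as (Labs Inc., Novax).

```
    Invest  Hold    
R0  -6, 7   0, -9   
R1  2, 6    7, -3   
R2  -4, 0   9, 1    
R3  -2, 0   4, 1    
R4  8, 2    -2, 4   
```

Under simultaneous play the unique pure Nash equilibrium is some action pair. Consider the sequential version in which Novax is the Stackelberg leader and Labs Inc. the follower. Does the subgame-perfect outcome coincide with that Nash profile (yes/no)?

no

Backward induction with Novax moving first.
- Invest → Labs Inc. plays R4 (best of -6, 2, -4, -2, 8); Novax gets 2.
- Hold → Labs Inc. plays R2 (best of 0, 7, 9, 4, -2); Novax gets 1.
Among 2, 1, the best is 2 at Invest. Subgame-perfect outcome: (R4, Invest) with payoffs (8, 2).
For the simultaneous game, intersect best replies.
Labs Inc.'s best replies: Invest→R4; Hold→R2.
Novax's best replies: R0→Invest; R1→Invest; R2→Hold; R3→Hold; R4→Hold.
Only (R2, Hold) has each player best-responding; Nash payoffs (9, 1).
Sequential outcome (R4, Invest) differs from the Nash profile (R2, Hold).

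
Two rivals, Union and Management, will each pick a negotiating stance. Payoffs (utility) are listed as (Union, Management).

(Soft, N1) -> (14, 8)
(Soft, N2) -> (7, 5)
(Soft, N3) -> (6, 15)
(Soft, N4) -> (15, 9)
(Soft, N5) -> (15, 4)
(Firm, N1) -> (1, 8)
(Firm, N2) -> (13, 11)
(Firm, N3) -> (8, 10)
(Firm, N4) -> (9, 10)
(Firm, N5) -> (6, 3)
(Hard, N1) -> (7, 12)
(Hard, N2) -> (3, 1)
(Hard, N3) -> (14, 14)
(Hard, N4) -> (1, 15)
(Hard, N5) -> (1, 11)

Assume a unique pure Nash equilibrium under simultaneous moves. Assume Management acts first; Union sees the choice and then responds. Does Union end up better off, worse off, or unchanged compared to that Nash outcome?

Work backward from Union's decision.
- N1: Union compares 14, 1, 7 and picks Soft; Management would get 8.
- N2: Union compares 7, 13, 3 and picks Firm; Management would get 11.
- N3: Union compares 6, 8, 14 and picks Hard; Management would get 14.
- N4: Union compares 15, 9, 1 and picks Soft; Management would get 9.
- N5: Union compares 15, 6, 1 and picks Soft; Management would get 4.
Maximizing over 8, 11, 14, 9, 4, Management chooses N3. Subgame-perfect outcome: (Hard, N3) with payoffs (14, 14).
Now find the simultaneous Nash equilibrium.
Union's best replies: N1→Soft; N2→Firm; N3→Hard; N4→Soft; N5→Soft.
Management's best replies: Soft→N3; Firm→N2; Hard→N4.
The unique mutual best reply is (Firm, N2), giving (13, 11).
Union earns 14 sequentially versus 13 at the Nash outcome: better off.

better off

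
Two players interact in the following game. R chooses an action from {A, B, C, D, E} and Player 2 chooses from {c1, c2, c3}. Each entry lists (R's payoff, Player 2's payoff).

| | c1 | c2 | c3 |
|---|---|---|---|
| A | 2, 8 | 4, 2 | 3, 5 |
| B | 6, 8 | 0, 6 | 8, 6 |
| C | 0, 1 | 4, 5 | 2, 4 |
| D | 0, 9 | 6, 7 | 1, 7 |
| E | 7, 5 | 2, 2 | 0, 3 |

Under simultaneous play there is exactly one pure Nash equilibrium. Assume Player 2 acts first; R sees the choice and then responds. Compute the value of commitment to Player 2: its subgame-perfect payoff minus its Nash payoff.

2

Work backward from R's decision.
- c1: R compares 2, 6, 0, 0, 7 and picks E; Player 2 would get 5.
- c2: R compares 4, 0, 4, 6, 2 and picks D; Player 2 would get 7.
- c3: R compares 3, 8, 2, 1, 0 and picks B; Player 2 would get 6.
Among 5, 7, 6, the best is 7 at c2. Subgame-perfect outcome: (D, c2) with payoffs (6, 7).
For the simultaneous game, intersect best replies.
R's best replies: c1→E; c2→D; c3→B.
Player 2's best replies: A→c1; B→c1; C→c2; D→c1; E→c1.
The unique mutual best reply is (E, c1), giving (7, 5).
Player 2's commitment gain: 7 − 5 = 2.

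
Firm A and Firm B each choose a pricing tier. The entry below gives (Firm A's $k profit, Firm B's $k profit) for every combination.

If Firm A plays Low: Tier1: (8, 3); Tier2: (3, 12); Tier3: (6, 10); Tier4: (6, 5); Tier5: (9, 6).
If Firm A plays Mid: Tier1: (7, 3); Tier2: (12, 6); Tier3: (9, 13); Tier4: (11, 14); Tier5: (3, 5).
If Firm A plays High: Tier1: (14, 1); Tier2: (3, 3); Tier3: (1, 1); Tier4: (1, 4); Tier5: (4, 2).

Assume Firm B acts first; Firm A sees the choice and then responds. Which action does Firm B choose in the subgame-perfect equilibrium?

Tier4

Solve by backward induction (Firm B leads).
- Tier1: Firm A compares 8, 7, 14 and picks High; Firm B would get 1.
- Tier2: Firm A compares 3, 12, 3 and picks Mid; Firm B would get 6.
- Tier3: Firm A compares 6, 9, 1 and picks Mid; Firm B would get 13.
- Tier4: Firm A compares 6, 11, 1 and picks Mid; Firm B would get 14.
- Tier5: Firm A compares 9, 3, 4 and picks Low; Firm B would get 6.
Among 1, 6, 13, 14, 6, the best is 14 at Tier4. Subgame-perfect outcome: (Mid, Tier4) with payoffs (11, 14).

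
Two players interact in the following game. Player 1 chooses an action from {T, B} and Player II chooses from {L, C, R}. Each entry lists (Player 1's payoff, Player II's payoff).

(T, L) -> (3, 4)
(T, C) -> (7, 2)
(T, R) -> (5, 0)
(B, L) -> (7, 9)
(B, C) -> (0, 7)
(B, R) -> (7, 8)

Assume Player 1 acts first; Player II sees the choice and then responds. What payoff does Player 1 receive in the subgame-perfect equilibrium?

7

Solve by backward induction (Player 1 leads).
- T: BR = L, leader payoff 3.
- B: BR = L, leader payoff 7.
Player 1's induced payoffs are 3, 7, so Player 1 commits to B. Subgame-perfect outcome: (B, L) with payoffs (7, 9).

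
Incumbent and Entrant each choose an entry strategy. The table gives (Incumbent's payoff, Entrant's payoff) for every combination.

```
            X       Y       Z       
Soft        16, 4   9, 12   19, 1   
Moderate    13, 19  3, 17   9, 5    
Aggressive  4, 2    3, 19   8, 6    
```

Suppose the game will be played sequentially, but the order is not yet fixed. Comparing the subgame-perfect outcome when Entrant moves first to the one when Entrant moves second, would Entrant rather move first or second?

second

If Incumbent leads: Entrant's best replies are Soft→Y, Moderate→X, Aggressive→Y; Incumbent's induced payoffs 9, 13, 3; outcome (Moderate, X), payoffs (13, 19).
If Entrant leads: Incumbent's best replies are X→Soft, Y→Soft, Z→Soft; Entrant's induced payoffs 4, 12, 1; outcome (Soft, Y), payoffs (9, 12).
Entrant gets 12 moving first and 19 moving second, so Entrant prefers to move second.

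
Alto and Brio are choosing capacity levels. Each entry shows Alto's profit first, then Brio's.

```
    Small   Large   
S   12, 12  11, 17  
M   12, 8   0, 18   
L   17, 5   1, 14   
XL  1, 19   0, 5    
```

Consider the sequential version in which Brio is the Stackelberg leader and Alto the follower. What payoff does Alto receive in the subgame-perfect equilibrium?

Alto best-responds to each possible Brio move:
- Small → Alto plays L (best of 12, 12, 17, 1); Brio gets 5.
- Large → Alto plays S (best of 11, 0, 1, 0); Brio gets 17.
Maximizing over 5, 17, Brio chooses Large. Subgame-perfect outcome: (S, Large) with payoffs (11, 17).

11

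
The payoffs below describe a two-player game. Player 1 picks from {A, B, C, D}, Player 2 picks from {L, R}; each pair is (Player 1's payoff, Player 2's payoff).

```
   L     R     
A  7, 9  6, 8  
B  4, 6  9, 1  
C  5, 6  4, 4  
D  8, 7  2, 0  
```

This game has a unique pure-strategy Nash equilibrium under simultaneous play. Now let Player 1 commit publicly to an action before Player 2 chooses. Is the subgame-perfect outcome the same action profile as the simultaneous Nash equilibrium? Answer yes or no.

Player 2 best-responds to each possible Player 1 move:
- A: Player 2 compares 9, 8 and picks L; Player 1 would get 7.
- B: Player 2 compares 6, 1 and picks L; Player 1 would get 4.
- C: Player 2 compares 6, 4 and picks L; Player 1 would get 5.
- D: Player 2 compares 7, 0 and picks L; Player 1 would get 8.
Maximizing over 7, 4, 5, 8, Player 1 chooses D. Subgame-perfect outcome: (D, L) with payoffs (8, 7).
Under simultaneous play:
Player 1's best replies: L→D; R→B.
Player 2's best replies: A→L; B→L; C→L; D→L.
Only (D, L) has each player best-responding; Nash payoffs (8, 7).
Sequential outcome (D, L) coincides with the Nash profile (D, L).

yes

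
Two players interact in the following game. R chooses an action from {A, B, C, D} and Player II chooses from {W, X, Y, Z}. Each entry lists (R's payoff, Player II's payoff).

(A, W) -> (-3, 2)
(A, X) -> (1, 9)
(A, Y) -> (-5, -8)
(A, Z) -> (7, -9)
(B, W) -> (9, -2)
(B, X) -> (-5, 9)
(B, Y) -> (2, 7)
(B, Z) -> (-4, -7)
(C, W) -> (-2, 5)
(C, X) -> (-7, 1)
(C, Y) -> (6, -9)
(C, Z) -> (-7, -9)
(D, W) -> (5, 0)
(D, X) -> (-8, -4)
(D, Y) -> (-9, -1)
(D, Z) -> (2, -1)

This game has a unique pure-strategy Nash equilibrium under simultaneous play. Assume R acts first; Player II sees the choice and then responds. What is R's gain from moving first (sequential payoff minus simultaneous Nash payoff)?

Work backward from Player II's decision.
- A: BR = X, leader payoff 1.
- B: BR = X, leader payoff -5.
- C: BR = W, leader payoff -2.
- D: BR = W, leader payoff 5.
R's induced payoffs are 1, -5, -2, 5, so R commits to D. Subgame-perfect outcome: (D, W) with payoffs (5, 0).
Now find the simultaneous Nash equilibrium.
R's best replies: W→B; X→A; Y→C; Z→A.
Player II's best replies: A→X; B→X; C→W; D→W.
The unique mutual best reply is (A, X), giving (1, 9).
R's commitment gain: 5 − 1 = 4.

4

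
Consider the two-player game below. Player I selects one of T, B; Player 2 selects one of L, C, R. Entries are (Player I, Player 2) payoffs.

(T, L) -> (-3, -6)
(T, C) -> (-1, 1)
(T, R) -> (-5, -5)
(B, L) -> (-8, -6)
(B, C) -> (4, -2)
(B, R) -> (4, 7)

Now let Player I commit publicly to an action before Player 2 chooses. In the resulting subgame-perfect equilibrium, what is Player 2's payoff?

Backward induction with Player I moving first.
- T: BR = C, leader payoff -1.
- B: BR = R, leader payoff 4.
Maximizing over -1, 4, Player I chooses B. Subgame-perfect outcome: (B, R) with payoffs (4, 7).

7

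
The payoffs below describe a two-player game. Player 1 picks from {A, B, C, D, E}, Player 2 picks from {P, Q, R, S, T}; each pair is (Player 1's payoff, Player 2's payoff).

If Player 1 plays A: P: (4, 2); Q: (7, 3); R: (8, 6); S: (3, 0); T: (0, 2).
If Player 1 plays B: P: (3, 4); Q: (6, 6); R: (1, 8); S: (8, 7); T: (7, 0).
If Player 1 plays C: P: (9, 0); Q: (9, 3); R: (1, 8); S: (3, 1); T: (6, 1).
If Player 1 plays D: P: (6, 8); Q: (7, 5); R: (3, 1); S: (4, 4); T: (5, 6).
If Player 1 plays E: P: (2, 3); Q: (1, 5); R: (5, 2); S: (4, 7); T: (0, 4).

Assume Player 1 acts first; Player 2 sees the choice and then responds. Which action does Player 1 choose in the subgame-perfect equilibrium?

A

Player 2 best-responds to each possible Player 1 move:
- A: Player 2 compares 2, 3, 6, 0, 2 and picks R; Player 1 would get 8.
- B: Player 2 compares 4, 6, 8, 7, 0 and picks R; Player 1 would get 1.
- C: Player 2 compares 0, 3, 8, 1, 1 and picks R; Player 1 would get 1.
- D: Player 2 compares 8, 5, 1, 4, 6 and picks P; Player 1 would get 6.
- E: Player 2 compares 3, 5, 2, 7, 4 and picks S; Player 1 would get 4.
Among 8, 1, 1, 6, 4, the best is 8 at A. Subgame-perfect outcome: (A, R) with payoffs (8, 6).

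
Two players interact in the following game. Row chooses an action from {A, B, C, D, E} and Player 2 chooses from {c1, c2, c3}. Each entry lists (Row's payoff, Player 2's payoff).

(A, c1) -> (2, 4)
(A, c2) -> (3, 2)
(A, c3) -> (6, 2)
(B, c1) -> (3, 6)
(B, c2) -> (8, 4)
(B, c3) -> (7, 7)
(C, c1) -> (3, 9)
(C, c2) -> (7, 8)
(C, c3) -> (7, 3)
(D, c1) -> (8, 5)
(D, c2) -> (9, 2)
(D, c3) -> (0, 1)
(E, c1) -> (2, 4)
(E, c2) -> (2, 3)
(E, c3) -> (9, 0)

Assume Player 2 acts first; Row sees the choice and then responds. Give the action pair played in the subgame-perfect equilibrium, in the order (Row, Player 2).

(D, c1)

Solve by backward induction (Player 2 leads).
- c1 → Row plays D (best of 2, 3, 3, 8, 2); Player 2 gets 5.
- c2 → Row plays D (best of 3, 8, 7, 9, 2); Player 2 gets 2.
- c3 → Row plays E (best of 6, 7, 7, 0, 9); Player 2 gets 0.
Player 2's induced payoffs are 5, 2, 0, so Player 2 commits to c1. Subgame-perfect outcome: (D, c1) with payoffs (8, 5).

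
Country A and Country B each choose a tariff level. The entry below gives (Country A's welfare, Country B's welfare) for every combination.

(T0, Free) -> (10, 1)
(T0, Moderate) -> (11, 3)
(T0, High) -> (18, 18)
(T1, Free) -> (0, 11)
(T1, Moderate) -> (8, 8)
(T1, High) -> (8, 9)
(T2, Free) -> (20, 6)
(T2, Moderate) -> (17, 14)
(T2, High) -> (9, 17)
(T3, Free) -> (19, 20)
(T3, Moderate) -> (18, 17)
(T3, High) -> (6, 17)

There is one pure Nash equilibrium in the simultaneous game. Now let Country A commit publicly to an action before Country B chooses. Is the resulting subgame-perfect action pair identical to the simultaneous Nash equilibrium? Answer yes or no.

Work backward from Country B's decision.
- T0: Country B compares 1, 3, 18 and picks High; Country A would get 18.
- T1: Country B compares 11, 8, 9 and picks Free; Country A would get 0.
- T2: Country B compares 6, 14, 17 and picks High; Country A would get 9.
- T3: Country B compares 20, 17, 17 and picks Free; Country A would get 19.
Among 18, 0, 9, 19, the best is 19 at T3. Subgame-perfect outcome: (T3, Free) with payoffs (19, 20).
For the simultaneous game, intersect best replies.
Country A's best replies: Free→T2; Moderate→T3; High→T0.
Country B's best replies: T0→High; T1→Free; T2→High; T3→Free.
The unique mutual best reply is (T0, High), giving (18, 18).
Sequential outcome (T3, Free) differs from the Nash profile (T0, High).

no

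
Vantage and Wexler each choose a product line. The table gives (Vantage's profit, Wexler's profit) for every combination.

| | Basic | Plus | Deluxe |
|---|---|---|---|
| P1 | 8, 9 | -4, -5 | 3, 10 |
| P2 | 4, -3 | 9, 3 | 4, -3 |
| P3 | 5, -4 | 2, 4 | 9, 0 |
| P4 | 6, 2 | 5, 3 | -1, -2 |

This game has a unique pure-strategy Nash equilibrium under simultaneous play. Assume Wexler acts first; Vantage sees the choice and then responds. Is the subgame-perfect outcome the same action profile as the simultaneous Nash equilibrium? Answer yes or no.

Solve by backward induction (Wexler leads).
- Basic: Vantage compares 8, 4, 5, 6 and picks P1; Wexler would get 9.
- Plus: Vantage compares -4, 9, 2, 5 and picks P2; Wexler would get 3.
- Deluxe: Vantage compares 3, 4, 9, -1 and picks P3; Wexler would get 0.
Among 9, 3, 0, the best is 9 at Basic. Subgame-perfect outcome: (P1, Basic) with payoffs (8, 9).
For the simultaneous game, intersect best replies.
Vantage's best replies: Basic→P1; Plus→P2; Deluxe→P3.
Wexler's best replies: P1→Deluxe; P2→Plus; P3→Plus; P4→Plus.
The unique mutual best reply is (P2, Plus), giving (9, 3).
Sequential outcome (P1, Basic) differs from the Nash profile (P2, Plus).

no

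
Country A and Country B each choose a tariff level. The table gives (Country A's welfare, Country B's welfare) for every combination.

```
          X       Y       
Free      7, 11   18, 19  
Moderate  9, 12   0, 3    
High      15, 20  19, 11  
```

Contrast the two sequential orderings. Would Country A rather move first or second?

If Country A leads: Country B's best replies are Free→Y, Moderate→X, High→X; Country A's induced payoffs 18, 9, 15; outcome (Free, Y), payoffs (18, 19).
If Country B leads: Country A's best replies are X→High, Y→High; Country B's induced payoffs 20, 11; outcome (High, X), payoffs (15, 20).
Country A gets 18 moving first and 15 moving second, so Country A prefers to move first.

first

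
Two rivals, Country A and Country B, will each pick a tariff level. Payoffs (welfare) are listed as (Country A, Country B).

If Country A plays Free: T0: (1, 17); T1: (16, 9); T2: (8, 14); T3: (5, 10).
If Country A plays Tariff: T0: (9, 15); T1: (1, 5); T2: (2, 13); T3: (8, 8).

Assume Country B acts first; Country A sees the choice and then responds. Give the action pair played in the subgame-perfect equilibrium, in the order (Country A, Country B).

(Tariff, T0)

Work backward from Country A's decision.
- T0 → Country A plays Tariff (best of 1, 9); Country B gets 15.
- T1 → Country A plays Free (best of 16, 1); Country B gets 9.
- T2 → Country A plays Free (best of 8, 2); Country B gets 14.
- T3 → Country A plays Tariff (best of 5, 8); Country B gets 8.
Among 15, 9, 14, 8, the best is 15 at T0. Subgame-perfect outcome: (Tariff, T0) with payoffs (9, 15).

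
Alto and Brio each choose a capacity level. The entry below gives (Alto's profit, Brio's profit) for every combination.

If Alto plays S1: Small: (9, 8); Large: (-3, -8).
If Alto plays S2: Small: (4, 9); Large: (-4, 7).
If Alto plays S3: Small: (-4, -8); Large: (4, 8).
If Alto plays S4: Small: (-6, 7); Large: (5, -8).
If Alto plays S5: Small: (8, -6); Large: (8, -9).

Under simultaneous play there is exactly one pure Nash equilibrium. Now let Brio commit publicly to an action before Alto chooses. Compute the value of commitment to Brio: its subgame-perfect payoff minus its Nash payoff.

0

Backward induction with Brio moving first.
- Small: BR = S1, leader payoff 8.
- Large: BR = S5, leader payoff -9.
Brio's induced payoffs are 8, -9, so Brio commits to Small. Subgame-perfect outcome: (S1, Small) with payoffs (9, 8).
Now find the simultaneous Nash equilibrium.
Alto's best replies: Small→S1; Large→S5.
Brio's best replies: S1→Small; S2→Small; S3→Large; S4→Small; S5→Small.
Only (S1, Small) has each player best-responding; Nash payoffs (9, 8).
Brio's commitment gain: 8 − 8 = 0.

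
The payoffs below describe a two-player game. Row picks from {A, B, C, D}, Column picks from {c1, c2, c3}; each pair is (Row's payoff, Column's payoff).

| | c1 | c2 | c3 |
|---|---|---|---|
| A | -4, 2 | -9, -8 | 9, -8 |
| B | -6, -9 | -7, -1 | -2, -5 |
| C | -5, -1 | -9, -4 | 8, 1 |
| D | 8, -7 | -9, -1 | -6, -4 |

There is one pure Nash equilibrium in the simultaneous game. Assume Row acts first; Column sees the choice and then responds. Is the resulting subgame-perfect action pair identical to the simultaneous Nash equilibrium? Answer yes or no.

Column best-responds to each possible Row move:
- A → Column plays c1 (best of 2, -8, -8); Row gets -4.
- B → Column plays c2 (best of -9, -1, -5); Row gets -7.
- C → Column plays c3 (best of -1, -4, 1); Row gets 8.
- D → Column plays c2 (best of -7, -1, -4); Row gets -9.
Row's induced payoffs are -4, -7, 8, -9, so Row commits to C. Subgame-perfect outcome: (C, c3) with payoffs (8, 1).
Now find the simultaneous Nash equilibrium.
Row's best replies: c1→D; c2→B; c3→A.
Column's best replies: A→c1; B→c2; C→c3; D→c2.
The unique mutual best reply is (B, c2), giving (-7, -1).
Sequential outcome (C, c3) differs from the Nash profile (B, c2).

no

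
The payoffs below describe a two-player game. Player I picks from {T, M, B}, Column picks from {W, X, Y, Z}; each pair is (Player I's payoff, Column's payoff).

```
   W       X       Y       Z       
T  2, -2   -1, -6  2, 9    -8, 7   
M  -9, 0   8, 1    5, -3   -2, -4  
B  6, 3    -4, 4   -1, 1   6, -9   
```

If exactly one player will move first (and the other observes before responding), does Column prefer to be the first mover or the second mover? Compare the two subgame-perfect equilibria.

If Player I leads: Column's best replies are T→Y, M→X, B→X; Player I's induced payoffs 2, 8, -4; outcome (M, X), payoffs (8, 1).
If Column leads: Player I's best replies are W→B, X→M, Y→M, Z→B; Column's induced payoffs 3, 1, -3, -9; outcome (B, W), payoffs (6, 3).
Column gets 3 moving first and 1 moving second, so Column prefers to move first.

first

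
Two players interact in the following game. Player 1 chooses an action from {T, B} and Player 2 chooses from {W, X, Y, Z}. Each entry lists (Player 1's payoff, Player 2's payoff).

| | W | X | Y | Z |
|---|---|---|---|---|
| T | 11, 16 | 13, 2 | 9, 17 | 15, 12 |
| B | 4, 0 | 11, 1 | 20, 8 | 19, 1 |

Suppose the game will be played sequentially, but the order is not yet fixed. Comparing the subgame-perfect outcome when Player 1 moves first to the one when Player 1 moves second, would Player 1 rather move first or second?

first

If Player 1 leads: Player 2's best replies are T→Y, B→Y; Player 1's induced payoffs 9, 20; outcome (B, Y), payoffs (20, 8).
If Player 2 leads: Player 1's best replies are W→T, X→T, Y→B, Z→B; Player 2's induced payoffs 16, 2, 8, 1; outcome (T, W), payoffs (11, 16).
Player 1 gets 20 moving first and 11 moving second, so Player 1 prefers to move first.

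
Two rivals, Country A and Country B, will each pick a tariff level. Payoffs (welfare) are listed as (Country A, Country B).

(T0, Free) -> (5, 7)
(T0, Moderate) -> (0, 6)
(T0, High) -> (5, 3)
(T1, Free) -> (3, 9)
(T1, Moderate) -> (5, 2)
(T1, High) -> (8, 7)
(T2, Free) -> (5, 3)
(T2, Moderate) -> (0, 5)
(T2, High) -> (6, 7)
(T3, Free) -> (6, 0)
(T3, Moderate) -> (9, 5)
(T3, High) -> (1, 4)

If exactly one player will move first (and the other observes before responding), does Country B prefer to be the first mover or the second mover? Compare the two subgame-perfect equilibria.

first

If Country A leads: Country B's best replies are T0→Free, T1→Free, T2→High, T3→Moderate; Country A's induced payoffs 5, 3, 6, 9; outcome (T3, Moderate), payoffs (9, 5).
If Country B leads: Country A's best replies are Free→T3, Moderate→T3, High→T1; Country B's induced payoffs 0, 5, 7; outcome (T1, High), payoffs (8, 7).
Country B gets 7 moving first and 5 moving second, so Country B prefers to move first.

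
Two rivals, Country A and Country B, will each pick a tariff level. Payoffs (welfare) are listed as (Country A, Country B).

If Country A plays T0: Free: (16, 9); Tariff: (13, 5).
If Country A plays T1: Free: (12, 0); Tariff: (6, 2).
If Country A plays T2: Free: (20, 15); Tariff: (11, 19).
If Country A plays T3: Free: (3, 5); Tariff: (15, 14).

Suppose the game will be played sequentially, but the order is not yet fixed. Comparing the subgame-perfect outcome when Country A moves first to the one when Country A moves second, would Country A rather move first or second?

If Country A leads: Country B's best replies are T0→Free, T1→Tariff, T2→Tariff, T3→Tariff; Country A's induced payoffs 16, 6, 11, 15; outcome (T0, Free), payoffs (16, 9).
If Country B leads: Country A's best replies are Free→T2, Tariff→T3; Country B's induced payoffs 15, 14; outcome (T2, Free), payoffs (20, 15).
Country A gets 16 moving first and 20 moving second, so Country A prefers to move second.

second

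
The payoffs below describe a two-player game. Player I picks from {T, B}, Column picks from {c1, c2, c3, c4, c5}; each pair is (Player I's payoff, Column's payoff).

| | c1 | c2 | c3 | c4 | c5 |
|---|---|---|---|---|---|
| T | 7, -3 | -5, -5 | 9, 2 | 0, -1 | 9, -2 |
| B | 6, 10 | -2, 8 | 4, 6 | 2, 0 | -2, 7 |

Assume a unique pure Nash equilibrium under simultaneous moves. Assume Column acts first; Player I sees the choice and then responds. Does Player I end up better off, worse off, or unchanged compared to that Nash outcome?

Backward induction with Column moving first.
- c1 → Player I plays T (best of 7, 6); Column gets -3.
- c2 → Player I plays B (best of -5, -2); Column gets 8.
- c3 → Player I plays T (best of 9, 4); Column gets 2.
- c4 → Player I plays B (best of 0, 2); Column gets 0.
- c5 → Player I plays T (best of 9, -2); Column gets -2.
Among -3, 8, 2, 0, -2, the best is 8 at c2. Subgame-perfect outcome: (B, c2) with payoffs (-2, 8).
For the simultaneous game, intersect best replies.
Player I's best replies: c1→T; c2→B; c3→T; c4→B; c5→T.
Column's best replies: T→c3; B→c1.
Only (T, c3) has each player best-responding; Nash payoffs (9, 2).
Player I earns -2 sequentially versus 9 at the Nash outcome: worse off.

worse off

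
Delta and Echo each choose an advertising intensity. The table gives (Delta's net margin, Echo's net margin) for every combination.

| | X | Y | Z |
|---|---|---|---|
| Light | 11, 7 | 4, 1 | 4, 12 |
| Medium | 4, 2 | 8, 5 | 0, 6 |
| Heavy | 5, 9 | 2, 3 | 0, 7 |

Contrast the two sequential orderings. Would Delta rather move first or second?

If Delta leads: Echo's best replies are Light→Z, Medium→Z, Heavy→X; Delta's induced payoffs 4, 0, 5; outcome (Heavy, X), payoffs (5, 9).
If Echo leads: Delta's best replies are X→Light, Y→Medium, Z→Light; Echo's induced payoffs 7, 5, 12; outcome (Light, Z), payoffs (4, 12).
Delta gets 5 moving first and 4 moving second, so Delta prefers to move first.

first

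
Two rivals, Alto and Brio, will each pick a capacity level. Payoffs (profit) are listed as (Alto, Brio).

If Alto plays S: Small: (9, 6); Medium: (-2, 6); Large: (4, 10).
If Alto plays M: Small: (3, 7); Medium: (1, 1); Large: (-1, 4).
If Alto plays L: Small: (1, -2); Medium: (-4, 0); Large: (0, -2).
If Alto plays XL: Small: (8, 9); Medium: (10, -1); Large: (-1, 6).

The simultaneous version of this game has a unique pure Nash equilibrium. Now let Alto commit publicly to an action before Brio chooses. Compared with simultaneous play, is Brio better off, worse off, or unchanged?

Brio best-responds to each possible Alto move:
- S: Brio compares 6, 6, 10 and picks Large; Alto would get 4.
- M: Brio compares 7, 1, 4 and picks Small; Alto would get 3.
- L: Brio compares -2, 0, -2 and picks Medium; Alto would get -4.
- XL: Brio compares 9, -1, 6 and picks Small; Alto would get 8.
Maximizing over 4, 3, -4, 8, Alto chooses XL. Subgame-perfect outcome: (XL, Small) with payoffs (8, 9).
Under simultaneous play:
Alto's best replies: Small→S; Medium→XL; Large→S.
Brio's best replies: S→Large; M→Small; L→Medium; XL→Small.
The unique mutual best reply is (S, Large), giving (4, 10).
Brio earns 9 sequentially versus 10 at the Nash outcome: worse off.

worse off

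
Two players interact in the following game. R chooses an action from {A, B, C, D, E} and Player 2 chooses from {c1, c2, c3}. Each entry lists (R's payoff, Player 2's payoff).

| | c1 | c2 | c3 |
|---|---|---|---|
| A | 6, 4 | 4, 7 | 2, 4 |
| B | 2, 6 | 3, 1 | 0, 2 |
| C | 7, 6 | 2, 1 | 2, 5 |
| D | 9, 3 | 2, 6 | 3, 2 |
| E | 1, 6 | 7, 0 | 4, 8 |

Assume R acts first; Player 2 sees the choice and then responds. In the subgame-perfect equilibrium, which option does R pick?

Player 2 best-responds to each possible R move:
- A: Player 2 compares 4, 7, 4 and picks c2; R would get 4.
- B: Player 2 compares 6, 1, 2 and picks c1; R would get 2.
- C: Player 2 compares 6, 1, 5 and picks c1; R would get 7.
- D: Player 2 compares 3, 6, 2 and picks c2; R would get 2.
- E: Player 2 compares 6, 0, 8 and picks c3; R would get 4.
R's induced payoffs are 4, 2, 7, 2, 4, so R commits to C. Subgame-perfect outcome: (C, c1) with payoffs (7, 6).

C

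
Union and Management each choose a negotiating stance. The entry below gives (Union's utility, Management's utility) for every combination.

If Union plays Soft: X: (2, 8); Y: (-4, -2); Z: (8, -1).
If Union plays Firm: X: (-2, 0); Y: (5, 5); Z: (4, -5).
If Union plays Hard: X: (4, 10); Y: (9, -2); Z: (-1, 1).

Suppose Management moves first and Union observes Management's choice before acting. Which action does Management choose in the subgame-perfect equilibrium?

Work backward from Union's decision.
- X → Union plays Hard (best of 2, -2, 4); Management gets 10.
- Y → Union plays Hard (best of -4, 5, 9); Management gets -2.
- Z → Union plays Soft (best of 8, 4, -1); Management gets -1.
Maximizing over 10, -2, -1, Management chooses X. Subgame-perfect outcome: (Hard, X) with payoffs (4, 10).

X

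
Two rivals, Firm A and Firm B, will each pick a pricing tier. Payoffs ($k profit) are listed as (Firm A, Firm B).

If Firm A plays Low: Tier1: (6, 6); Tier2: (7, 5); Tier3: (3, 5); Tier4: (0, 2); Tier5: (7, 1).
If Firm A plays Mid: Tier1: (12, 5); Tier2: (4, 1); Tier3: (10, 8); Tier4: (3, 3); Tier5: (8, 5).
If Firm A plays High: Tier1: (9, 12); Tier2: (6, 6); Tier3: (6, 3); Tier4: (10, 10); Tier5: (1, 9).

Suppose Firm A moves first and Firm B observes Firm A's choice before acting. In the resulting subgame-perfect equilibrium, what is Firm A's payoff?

10

Backward induction with Firm A moving first.
- Low → Firm B plays Tier1 (best of 6, 5, 5, 2, 1); Firm A gets 6.
- Mid → Firm B plays Tier3 (best of 5, 1, 8, 3, 5); Firm A gets 10.
- High → Firm B plays Tier1 (best of 12, 6, 3, 10, 9); Firm A gets 9.
Among 6, 10, 9, the best is 10 at Mid. Subgame-perfect outcome: (Mid, Tier3) with payoffs (10, 8).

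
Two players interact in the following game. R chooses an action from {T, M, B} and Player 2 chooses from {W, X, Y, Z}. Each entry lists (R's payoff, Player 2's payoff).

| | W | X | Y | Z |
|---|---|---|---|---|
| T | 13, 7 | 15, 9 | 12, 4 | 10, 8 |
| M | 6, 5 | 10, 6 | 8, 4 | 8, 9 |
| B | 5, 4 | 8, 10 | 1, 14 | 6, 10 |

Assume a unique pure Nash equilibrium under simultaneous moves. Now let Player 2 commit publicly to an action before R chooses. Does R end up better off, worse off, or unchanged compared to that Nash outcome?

R best-responds to each possible Player 2 move:
- W: R compares 13, 6, 5 and picks T; Player 2 would get 7.
- X: R compares 15, 10, 8 and picks T; Player 2 would get 9.
- Y: R compares 12, 8, 1 and picks T; Player 2 would get 4.
- Z: R compares 10, 8, 6 and picks T; Player 2 would get 8.
Maximizing over 7, 9, 4, 8, Player 2 chooses X. Subgame-perfect outcome: (T, X) with payoffs (15, 9).
Now find the simultaneous Nash equilibrium.
R's best replies: W→T; X→T; Y→T; Z→T.
Player 2's best replies: T→X; M→Z; B→Y.
Only (T, X) has each player best-responding; Nash payoffs (15, 9).
R earns 15 sequentially versus 15 at the Nash outcome: unchanged.

unchanged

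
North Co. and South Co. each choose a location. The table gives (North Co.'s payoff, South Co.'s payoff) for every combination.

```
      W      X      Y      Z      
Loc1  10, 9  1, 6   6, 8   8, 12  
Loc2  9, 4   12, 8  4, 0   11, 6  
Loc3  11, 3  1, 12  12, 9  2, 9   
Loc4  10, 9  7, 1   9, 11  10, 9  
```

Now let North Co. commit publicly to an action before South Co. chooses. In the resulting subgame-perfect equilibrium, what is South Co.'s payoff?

Work backward from South Co.'s decision.
- Loc1: BR = Z, leader payoff 8.
- Loc2: BR = X, leader payoff 12.
- Loc3: BR = X, leader payoff 1.
- Loc4: BR = Y, leader payoff 9.
Among 8, 12, 1, 9, the best is 12 at Loc2. Subgame-perfect outcome: (Loc2, X) with payoffs (12, 8).

8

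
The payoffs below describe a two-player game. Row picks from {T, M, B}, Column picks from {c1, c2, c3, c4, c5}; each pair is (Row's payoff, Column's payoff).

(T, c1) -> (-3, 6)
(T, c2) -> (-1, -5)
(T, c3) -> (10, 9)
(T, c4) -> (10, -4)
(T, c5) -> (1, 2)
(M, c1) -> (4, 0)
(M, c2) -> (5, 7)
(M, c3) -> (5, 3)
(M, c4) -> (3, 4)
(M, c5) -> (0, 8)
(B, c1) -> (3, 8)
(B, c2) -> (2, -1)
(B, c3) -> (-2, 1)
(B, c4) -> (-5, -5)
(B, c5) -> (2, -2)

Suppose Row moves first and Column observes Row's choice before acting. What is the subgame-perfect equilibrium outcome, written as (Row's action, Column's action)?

Backward induction with Row moving first.
- T: Column compares 6, -5, 9, -4, 2 and picks c3; Row would get 10.
- M: Column compares 0, 7, 3, 4, 8 and picks c5; Row would get 0.
- B: Column compares 8, -1, 1, -5, -2 and picks c1; Row would get 3.
Maximizing over 10, 0, 3, Row chooses T. Subgame-perfect outcome: (T, c3) with payoffs (10, 9).

(T, c3)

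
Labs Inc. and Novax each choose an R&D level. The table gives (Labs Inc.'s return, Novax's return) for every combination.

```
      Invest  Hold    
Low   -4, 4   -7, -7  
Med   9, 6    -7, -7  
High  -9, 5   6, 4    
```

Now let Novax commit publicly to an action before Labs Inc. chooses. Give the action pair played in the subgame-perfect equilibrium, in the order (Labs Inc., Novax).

(Med, Invest)

Work backward from Labs Inc.'s decision.
- Invest: BR = Med, leader payoff 6.
- Hold: BR = High, leader payoff 4.
Maximizing over 6, 4, Novax chooses Invest. Subgame-perfect outcome: (Med, Invest) with payoffs (9, 6).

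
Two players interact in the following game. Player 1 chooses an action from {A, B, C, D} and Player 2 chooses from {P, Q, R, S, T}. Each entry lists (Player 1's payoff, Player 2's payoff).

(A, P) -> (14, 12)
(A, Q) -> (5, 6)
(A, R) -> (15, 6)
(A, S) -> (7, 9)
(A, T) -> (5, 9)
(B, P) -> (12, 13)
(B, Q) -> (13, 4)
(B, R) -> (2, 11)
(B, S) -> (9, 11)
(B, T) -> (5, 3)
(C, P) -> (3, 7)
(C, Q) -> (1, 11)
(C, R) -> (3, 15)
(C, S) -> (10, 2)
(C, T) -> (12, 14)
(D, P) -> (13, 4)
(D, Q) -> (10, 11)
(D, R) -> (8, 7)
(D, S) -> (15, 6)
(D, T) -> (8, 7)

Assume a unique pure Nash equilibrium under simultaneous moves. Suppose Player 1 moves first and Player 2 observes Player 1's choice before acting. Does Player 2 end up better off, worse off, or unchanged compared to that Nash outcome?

unchanged

Player 2 best-responds to each possible Player 1 move:
- A → Player 2 plays P (best of 12, 6, 6, 9, 9); Player 1 gets 14.
- B → Player 2 plays P (best of 13, 4, 11, 11, 3); Player 1 gets 12.
- C → Player 2 plays R (best of 7, 11, 15, 2, 14); Player 1 gets 3.
- D → Player 2 plays Q (best of 4, 11, 7, 6, 7); Player 1 gets 10.
Maximizing over 14, 12, 3, 10, Player 1 chooses A. Subgame-perfect outcome: (A, P) with payoffs (14, 12).
Now find the simultaneous Nash equilibrium.
Player 1's best replies: P→A; Q→B; R→A; S→D; T→C.
Player 2's best replies: A→P; B→P; C→R; D→Q.
The unique mutual best reply is (A, P), giving (14, 12).
Player 2 earns 12 sequentially versus 12 at the Nash outcome: unchanged.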